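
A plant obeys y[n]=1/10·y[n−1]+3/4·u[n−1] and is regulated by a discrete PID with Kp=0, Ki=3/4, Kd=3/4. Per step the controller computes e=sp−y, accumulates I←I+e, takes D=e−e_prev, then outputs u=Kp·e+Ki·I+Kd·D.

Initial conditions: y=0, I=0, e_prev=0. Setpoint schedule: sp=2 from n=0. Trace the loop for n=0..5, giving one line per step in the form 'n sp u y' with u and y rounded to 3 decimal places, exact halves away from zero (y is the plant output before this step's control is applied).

(exact arithmetic carried between steps; '≈' marks a value shown rounded to 6 d.p. or computed from one; I and e_prev carry over from the previous line; the table rounds u and y to 3 d.p., halves away from zero)
n=0: y=0, sp=2, e=sp−y=2; I=2, D=e−e_prev=2; u=0·2+3/4·2+3/4·2=3; next y=1/10·0+3/4·3=2.25
n=1: y=2.25, sp=2, e=sp−y=-0.25; I=1.75, D=e−e_prev=-2.25; u=0·(-0.25)+3/4·1.75+3/4·(-2.25)=-0.375; next y=1/10·2.25+3/4·(-0.375)=-0.05625
n=2: y=-0.05625, sp=2, e=sp−y=2.05625; I=3.80625, D=e−e_prev=2.30625; u=0·2.05625+3/4·3.80625+3/4·2.30625=4.584375; next y=1/10·(-0.05625)+3/4·4.584375≈3.432656
n=3: y≈3.432656, sp=2, e=sp−y≈-1.432656; I≈2.373594, D=e−e_prev≈-3.488906; u=0·(-1.432656)+3/4·2.373594+3/4·(-3.488906)≈-0.836484; next y=1/10·3.432656+3/4·(-0.836484)≈-0.284098
n=4: y≈-0.284098, sp=2, e=sp−y≈2.284098; I≈4.657691, D=e−e_prev≈3.716754; u=0·2.284098+3/4·4.657691+3/4·3.716754≈6.280834; next y=1/10·(-0.284098)+3/4·6.280834≈4.682216
n=5: y≈4.682216, sp=2, e=sp−y≈-2.682216; I≈1.975476, D=e−e_prev≈-4.966313; u=0·(-2.682216)+3/4·1.975476+3/4·(-4.966313)≈-2.243128; next y=1/10·4.682216+3/4·(-2.243128)≈-1.214125

0 2 3.000 0.000
1 2 -0.375 2.250
2 2 4.584 -0.056
3 2 -0.836 3.433
4 2 6.281 -0.284
5 2 -2.243 4.682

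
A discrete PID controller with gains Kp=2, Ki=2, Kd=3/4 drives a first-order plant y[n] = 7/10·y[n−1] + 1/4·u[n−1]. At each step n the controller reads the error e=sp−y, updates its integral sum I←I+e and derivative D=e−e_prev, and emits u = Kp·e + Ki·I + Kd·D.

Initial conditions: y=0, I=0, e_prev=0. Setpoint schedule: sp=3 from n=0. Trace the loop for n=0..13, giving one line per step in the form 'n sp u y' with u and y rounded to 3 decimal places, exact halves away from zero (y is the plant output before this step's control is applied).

0 3 14.250 0.000
1 3 1.078 3.563
2 3 6.421 2.763
3 3 2.608 3.540
4 3 4.058 3.130
5 3 3.132 3.205
6 3 3.626 3.027
7 3 3.446 3.025
8 3 3.613 2.979
9 3 3.575 2.989
10 3 3.618 2.986
11 3 3.603 2.995
12 3 3.609 2.997
13 3 3.602 3.000

(exact arithmetic carried between steps; '≈' marks a value shown rounded to 6 d.p. or computed from one; I and e_prev carry over from the previous line; the table rounds u and y to 3 d.p., halves away from zero)
n=0: y=0, sp=3, e=sp−y=3; I=3, D=e−e_prev=3; u=2·3+2·3+3/4·3=14.25; next y=7/10·0+1/4·14.25=3.5625
n=1: y=3.5625, sp=3, e=sp−y=-0.5625; I=2.4375, D=e−e_prev=-3.5625; u=2·(-0.5625)+2·2.4375+3/4·(-3.5625)=1.078125; next y=7/10·3.5625+1/4·1.078125≈2.763281
n=2: y≈2.763281, sp=3, e=sp−y≈0.236719; I≈2.674219, D=e−e_prev≈0.799219; u=2·0.236719+2·2.674219+3/4·0.799219≈6.421289; next y=7/10·2.763281+1/4·6.421289≈3.539619
n=3: y≈3.539619, sp=3, e=sp−y≈-0.539619; I≈2.134600, D=e−e_prev≈-0.776338; u=2·(-0.539619)+2·2.134600+3/4·(-0.776338)≈2.607708; next y=7/10·3.539619+1/4·2.607708≈3.129660
n=4: y≈3.129660, sp=3, e=sp−y≈-0.129660; I≈2.004939, D=e−e_prev≈0.409959; u=2·(-0.129660)+2·2.004939+3/4·0.409959≈4.058027; next y=7/10·3.129660+1/4·4.058027≈3.205269
n=5: y≈3.205269, sp=3, e=sp−y≈-0.205269; I≈1.799670, D=e−e_prev≈-0.075609; u=2·(-0.205269)+2·1.799670+3/4·(-0.075609)≈3.132096; next y=7/10·3.205269+1/4·3.132096≈3.026712
n=6: y≈3.026712, sp=3, e=sp−y≈-0.026712; I≈1.772958, D=e−e_prev≈0.178557; u=2·(-0.026712)+2·1.772958+3/4·0.178557≈3.626409; next y=7/10·3.026712+1/4·3.626409≈3.025301
n=7: y≈3.025301, sp=3, e=sp−y≈-0.025301; I≈1.747657, D=e−e_prev≈0.001411; u=2·(-0.025301)+2·1.747657+3/4·0.001411≈3.445771; next y=7/10·3.025301+1/4·3.445771≈2.979153
n=8: y≈2.979153, sp=3, e=sp−y≈0.020847; I≈1.768504, D=e−e_prev≈0.046147; u=2·0.020847+2·1.768504+3/4·0.046147≈3.613311; next y=7/10·2.979153+1/4·3.613311≈2.988735
n=9: y≈2.988735, sp=3, e=sp−y≈0.011265; I≈1.779769, D=e−e_prev≈-0.009582; u=2·0.011265+2·1.779769+3/4·(-0.009582)≈3.574880; next y=7/10·2.988735+1/4·3.574880≈2.985835
n=10: y≈2.985835, sp=3, e=sp−y≈0.014165; I≈1.793934, D=e−e_prev≈0.002900; u=2·0.014165+2·1.793934+3/4·0.002900≈3.618374; next y=7/10·2.985835+1/4·3.618374≈2.994678
n=11: y≈2.994678, sp=3, e=sp−y≈0.005322; I≈1.799256, D=e−e_prev≈-0.008843; u=2·0.005322+2·1.799256+3/4·(-0.008843)≈3.602525; next y=7/10·2.994678+1/4·3.602525≈2.996906
n=12: y≈2.996906, sp=3, e=sp−y≈0.003094; I≈1.802351, D=e−e_prev≈-0.002228; u=2·0.003094+2·1.802351+3/4·(-0.002228)≈3.609219; next y=7/10·2.996906+1/4·3.609219≈3.000139
n=13: y≈3.000139, sp=3, e=sp−y≈-0.000139; I≈1.802212, D=e−e_prev≈-0.003233; u=2·(-0.000139)+2·1.802212+3/4·(-0.003233)≈3.601722; next y=7/10·3.000139+1/4·3.601722≈3.000527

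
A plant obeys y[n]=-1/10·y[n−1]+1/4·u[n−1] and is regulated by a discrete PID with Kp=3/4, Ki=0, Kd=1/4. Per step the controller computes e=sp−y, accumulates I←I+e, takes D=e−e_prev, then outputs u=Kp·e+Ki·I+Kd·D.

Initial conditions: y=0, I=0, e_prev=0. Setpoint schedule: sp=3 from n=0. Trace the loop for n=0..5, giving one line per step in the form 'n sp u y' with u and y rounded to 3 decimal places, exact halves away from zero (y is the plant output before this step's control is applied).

(exact arithmetic carried between steps; '≈' marks a value shown rounded to 6 d.p. or computed from one; I and e_prev carry over from the previous line; the table rounds u and y to 3 d.p., halves away from zero)
n=0: y=0, sp=3, e=sp−y=3; I=3, D=e−e_prev=3; u=3/4·3+0·3+1/4·3=3; next y=-1/10·0+1/4·3=0.75
n=1: y=0.75, sp=3, e=sp−y=2.25; I=5.25, D=e−e_prev=-0.75; u=3/4·2.25+0·5.25+1/4·(-0.75)=1.5; next y=-1/10·0.75+1/4·1.5=0.3
n=2: y=0.3, sp=3, e=sp−y=2.7; I=7.95, D=e−e_prev=0.45; u=3/4·2.7+0·7.95+1/4·0.45=2.1375; next y=-1/10·0.3+1/4·2.1375=0.504375
n=3: y=0.504375, sp=3, e=sp−y=2.495625; I=10.445625, D=e−e_prev=-0.204375; u=3/4·2.495625+0·10.445625+1/4·(-0.204375)=1.820625; next y=-1/10·0.504375+1/4·1.820625≈0.404719
n=4: y≈0.404719, sp=3, e=sp−y≈2.595281; I≈13.040906, D=e−e_prev≈0.099656; u=3/4·2.595281+0·13.040906+1/4·0.099656≈1.971375; next y=-1/10·0.404719+1/4·1.971375≈0.452372
n=5: y≈0.452372, sp=3, e=sp−y≈2.547628; I≈15.588534, D=e−e_prev≈-0.047653; u=3/4·2.547628+0·15.588534+1/4·(-0.047653)≈1.898808; next y=-1/10·0.452372+1/4·1.898808≈0.429465

0 3 3.000 0.000
1 3 1.500 0.750
2 3 2.138 0.300
3 3 1.821 0.504
4 3 1.971 0.405
5 3 1.899 0.452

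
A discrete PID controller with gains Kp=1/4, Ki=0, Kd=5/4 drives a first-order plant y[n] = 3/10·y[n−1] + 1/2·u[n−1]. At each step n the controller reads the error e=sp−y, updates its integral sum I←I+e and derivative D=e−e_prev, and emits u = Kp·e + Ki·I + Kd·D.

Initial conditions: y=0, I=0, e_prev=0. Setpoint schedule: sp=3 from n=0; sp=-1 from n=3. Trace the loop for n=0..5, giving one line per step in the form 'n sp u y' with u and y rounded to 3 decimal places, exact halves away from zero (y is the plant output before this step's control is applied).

0 3 4.500 0.000
1 3 -2.625 2.250
2 3 4.519 -0.638
3 -1 -9.149 2.068
4 -1 8.266 -3.954
5 -1 -9.613 2.947

(exact arithmetic carried between steps; '≈' marks a value shown rounded to 6 d.p. or computed from one; I and e_prev carry over from the previous line; the table rounds u and y to 3 d.p., halves away from zero)
n=0: y=0, sp=3, e=sp−y=3; I=3, D=e−e_prev=3; u=1/4·3+0·3+5/4·3=4.5; next y=3/10·0+1/2·4.5=2.25
n=1: y=2.25, sp=3, e=sp−y=0.75; I=3.75, D=e−e_prev=-2.25; u=1/4·0.75+0·3.75+5/4·(-2.25)=-2.625; next y=3/10·2.25+1/2·(-2.625)=-0.6375
n=2: y=-0.6375, sp=3, e=sp−y=3.6375; I=7.3875, D=e−e_prev=2.8875; u=1/4·3.6375+0·7.3875+5/4·2.8875=4.51875; next y=3/10·(-0.6375)+1/2·4.51875=2.068125
n=3: y=2.068125, sp=-1, e=sp−y=-3.068125; I=4.319375, D=e−e_prev=-6.705625; u=1/4·(-3.068125)+0·4.319375+5/4·(-6.705625)≈-9.149063; next y=3/10·2.068125+1/2·(-9.149063)≈-3.954094
n=4: y≈-3.954094, sp=-1, e=sp−y≈2.954094; I≈7.273469, D=e−e_prev≈6.022219; u=1/4·2.954094+0·7.273469+5/4·6.022219≈8.266297; next y=3/10·(-3.954094)+1/2·8.266297≈2.946920
n=5: y≈2.946920, sp=-1, e=sp−y≈-3.946920; I≈3.326548, D=e−e_prev≈-6.901014; u=1/4·(-3.946920)+0·3.326548+5/4·(-6.901014)≈-9.612998; next y=3/10·2.946920+1/2·(-9.612998)≈-3.922423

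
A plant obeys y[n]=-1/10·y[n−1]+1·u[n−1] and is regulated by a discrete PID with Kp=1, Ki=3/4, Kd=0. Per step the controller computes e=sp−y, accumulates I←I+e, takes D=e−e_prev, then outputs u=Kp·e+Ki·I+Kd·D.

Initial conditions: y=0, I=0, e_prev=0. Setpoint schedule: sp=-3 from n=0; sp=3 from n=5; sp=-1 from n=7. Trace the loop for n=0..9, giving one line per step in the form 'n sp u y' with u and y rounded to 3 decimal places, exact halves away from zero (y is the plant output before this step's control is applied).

(exact arithmetic carried between steps; '≈' marks a value shown rounded to 6 d.p. or computed from one; I and e_prev carry over from the previous line; the table rounds u and y to 3 d.p., halves away from zero)
n=0: y=0, sp=-3, e=sp−y=-3; I=-3, D=e−e_prev=-3; u=1·(-3)+3/4·(-3)+0·(-3)=-5.25; next y=-1/10·0+1·(-5.25)=-5.25
n=1: y=-5.25, sp=-3, e=sp−y=2.25; I=-0.75, D=e−e_prev=5.25; u=1·2.25+3/4·(-0.75)+0·5.25=1.6875; next y=-1/10·(-5.25)+1·1.6875=2.2125
n=2: y=2.2125, sp=-3, e=sp−y=-5.2125; I=-5.9625, D=e−e_prev=-7.4625; u=1·(-5.2125)+3/4·(-5.9625)+0·(-7.4625)=-9.684375; next y=-1/10·2.2125+1·(-9.684375)=-9.905625
n=3: y=-9.905625, sp=-3, e=sp−y=6.905625; I=0.943125, D=e−e_prev=12.118125; u=1·6.905625+3/4·0.943125+0·12.118125≈7.612969; next y=-1/10·(-9.905625)+1·7.612969≈8.603531
n=4: y≈8.603531, sp=-3, e=sp−y≈-11.603531; I≈-10.660406, D=e−e_prev≈-18.509156; u=1·(-11.603531)+3/4·(-10.660406)+0·(-18.509156)≈-19.598836; next y=-1/10·8.603531+1·(-19.598836)≈-20.459189
n=5: y≈-20.459189, sp=3, e=sp−y≈23.459189; I≈12.798783, D=e−e_prev≈35.062720; u=1·23.459189+3/4·12.798783+0·35.062720≈33.058276; next y=-1/10·(-20.459189)+1·33.058276≈35.104195
n=6: y≈35.104195, sp=3, e=sp−y≈-32.104195; I≈-19.305412, D=e−e_prev≈-55.563384; u=1·(-32.104195)+3/4·(-19.305412)+0·(-55.563384)≈-46.583254; next y=-1/10·35.104195+1·(-46.583254)≈-50.093674
n=7: y≈-50.093674, sp=-1, e=sp−y≈49.093674; I≈29.788262, D=e−e_prev≈81.197869; u=1·49.093674+3/4·29.788262+0·81.197869≈71.434870; next y=-1/10·(-50.093674)+1·71.434870≈76.444237
n=8: y≈76.444237, sp=-1, e=sp−y≈-77.444237; I≈-47.655976, D=e−e_prev≈-126.537911; u=1·(-77.444237)+3/4·(-47.655976)+0·(-126.537911)≈-113.186219; next y=-1/10·76.444237+1·(-113.186219)≈-120.830643
n=9: y≈-120.830643, sp=-1, e=sp−y≈119.830643; I≈72.174667, D=e−e_prev≈197.274880; u=1·119.830643+3/4·72.174667+0·197.274880≈173.961643; next y=-1/10·(-120.830643)+1·173.961643≈186.044707

0 -3 -5.250 0.000
1 -3 1.688 -5.250
2 -3 -9.684 2.213
3 -3 7.613 -9.906
4 -3 -19.599 8.604
5 3 33.058 -20.459
6 3 -46.583 35.104
7 -1 71.435 -50.094
8 -1 -113.186 76.444
9 -1 173.962 -120.831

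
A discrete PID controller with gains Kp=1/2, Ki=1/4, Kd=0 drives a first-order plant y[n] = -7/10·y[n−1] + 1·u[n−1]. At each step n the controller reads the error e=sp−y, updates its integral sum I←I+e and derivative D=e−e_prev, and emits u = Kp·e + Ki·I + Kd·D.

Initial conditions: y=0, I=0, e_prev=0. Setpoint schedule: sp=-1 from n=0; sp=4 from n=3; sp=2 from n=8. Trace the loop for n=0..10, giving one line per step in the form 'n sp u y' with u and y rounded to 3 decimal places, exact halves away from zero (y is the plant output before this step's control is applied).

(exact arithmetic carried between steps; '≈' marks a value shown rounded to 6 d.p. or computed from one; I and e_prev carry over from the previous line; the table rounds u and y to 3 d.p., halves away from zero)
n=0: y=0, sp=-1, e=sp−y=-1; I=-1, D=e−e_prev=-1; u=1/2·(-1)+1/4·(-1)+0·(-1)=-0.75; next y=-7/10·0+1·(-0.75)=-0.75
n=1: y=-0.75, sp=-1, e=sp−y=-0.25; I=-1.25, D=e−e_prev=0.75; u=1/2·(-0.25)+1/4·(-1.25)+0·0.75=-0.4375; next y=-7/10·(-0.75)+1·(-0.4375)=0.0875
n=2: y=0.0875, sp=-1, e=sp−y=-1.0875; I=-2.3375, D=e−e_prev=-0.8375; u=1/2·(-1.0875)+1/4·(-2.3375)+0·(-0.8375)=-1.128125; next y=-7/10·0.0875+1·(-1.128125)=-1.189375
n=3: y=-1.189375, sp=4, e=sp−y=5.189375; I=2.851875, D=e−e_prev=6.276875; u=1/2·5.189375+1/4·2.851875+0·6.276875≈3.307656; next y=-7/10·(-1.189375)+1·3.307656≈4.140219
n=4: y≈4.140219, sp=4, e=sp−y≈-0.140219; I≈2.711656, D=e−e_prev≈-5.329594; u=1/2·(-0.140219)+1/4·2.711656+0·(-5.329594)≈0.607805; next y=-7/10·4.140219+1·0.607805≈-2.290348
n=5: y≈-2.290348, sp=4, e=sp−y≈6.290348; I≈9.002005, D=e−e_prev≈6.430567; u=1/2·6.290348+1/4·9.002005+0·6.430567≈5.395675; next y=-7/10·(-2.290348)+1·5.395675≈6.998919
n=6: y≈6.998919, sp=4, e=sp−y≈-2.998919; I≈6.003085, D=e−e_prev≈-9.289268; u=1/2·(-2.998919)+1/4·6.003085+0·(-9.289268)≈0.001312; next y=-7/10·6.998919+1·0.001312≈-4.897932
n=7: y≈-4.897932, sp=4, e=sp−y≈8.897932; I≈14.901017, D=e−e_prev≈11.896851; u=1/2·8.897932+1/4·14.901017+0·11.896851≈8.174220; next y=-7/10·(-4.897932)+1·8.174220≈11.602772
n=8: y≈11.602772, sp=2, e=sp−y≈-9.602772; I≈5.298245, D=e−e_prev≈-18.500704; u=1/2·(-9.602772)+1/4·5.298245+0·(-18.500704)≈-3.476825; next y=-7/10·11.602772+1·(-3.476825)≈-11.598766
n=9: y≈-11.598766, sp=2, e=sp−y≈13.598766; I≈18.897011, D=e−e_prev≈23.201538; u=1/2·13.598766+1/4·18.897011+0·23.201538≈11.523636; next y=-7/10·(-11.598766)+1·11.523636≈19.642772
n=10: y≈19.642772, sp=2, e=sp−y≈-17.642772; I≈1.254239, D=e−e_prev≈-31.241537; u=1/2·(-17.642772)+1/4·1.254239+0·(-31.241537)≈-8.507826; next y=-7/10·19.642772+1·(-8.507826)≈-22.257766

0 -1 -0.750 0.000
1 -1 -0.438 -0.750
2 -1 -1.128 0.088
3 4 3.308 -1.189
4 4 0.608 4.140
5 4 5.396 -2.290
6 4 0.001 6.999
7 4 8.174 -4.898
8 2 -3.477 11.603
9 2 11.524 -11.599
10 2 -8.508 19.643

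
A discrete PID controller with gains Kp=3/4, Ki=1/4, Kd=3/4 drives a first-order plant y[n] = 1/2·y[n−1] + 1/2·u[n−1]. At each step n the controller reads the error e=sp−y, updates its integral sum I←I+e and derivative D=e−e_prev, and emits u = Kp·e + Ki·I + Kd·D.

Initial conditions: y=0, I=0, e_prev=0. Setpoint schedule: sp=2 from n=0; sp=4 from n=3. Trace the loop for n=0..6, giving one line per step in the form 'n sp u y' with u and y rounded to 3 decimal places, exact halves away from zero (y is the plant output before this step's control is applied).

0 2 3.500 0.000
1 2 -0.563 1.750
2 2 2.836 0.594
3 4 3.858 1.715
4 4 1.895 2.787
5 4 3.782 2.341
6 4 2.601 3.062

(exact arithmetic carried between steps; '≈' marks a value shown rounded to 6 d.p. or computed from one; I and e_prev carry over from the previous line; the table rounds u and y to 3 d.p., halves away from zero)
n=0: y=0, sp=2, e=sp−y=2; I=2, D=e−e_prev=2; u=3/4·2+1/4·2+3/4·2=3.5; next y=1/2·0+1/2·3.5=1.75
n=1: y=1.75, sp=2, e=sp−y=0.25; I=2.25, D=e−e_prev=-1.75; u=3/4·0.25+1/4·2.25+3/4·(-1.75)=-0.5625; next y=1/2·1.75+1/2·(-0.5625)=0.59375
n=2: y=0.59375, sp=2, e=sp−y=1.40625; I=3.65625, D=e−e_prev=1.15625; u=3/4·1.40625+1/4·3.65625+3/4·1.15625≈2.835938; next y=1/2·0.59375+1/2·2.835938≈1.714844
n=3: y≈1.714844, sp=4, e=sp−y≈2.285156; I≈5.941406, D=e−e_prev≈0.878906; u=3/4·2.285156+1/4·5.941406+3/4·0.878906≈3.858398; next y=1/2·1.714844+1/2·3.858398≈2.786621
n=4: y≈2.786621, sp=4, e=sp−y≈1.213379; I≈7.154785, D=e−e_prev≈-1.071777; u=3/4·1.213379+1/4·7.154785+3/4·(-1.071777)≈1.894897; next y=1/2·2.786621+1/2·1.894897≈2.340759
n=5: y≈2.340759, sp=4, e=sp−y≈1.659241; I≈8.814026, D=e−e_prev≈0.445862; u=3/4·1.659241+1/4·8.814026+3/4·0.445862≈3.782333; next y=1/2·2.340759+1/2·3.782333≈3.061546
n=6: y≈3.061546, sp=4, e=sp−y≈0.938454; I≈9.752480, D=e−e_prev≈-0.720787; u=3/4·0.938454+1/4·9.752480+3/4·(-0.720787)≈2.601370; next y=1/2·3.061546+1/2·2.601370≈2.831458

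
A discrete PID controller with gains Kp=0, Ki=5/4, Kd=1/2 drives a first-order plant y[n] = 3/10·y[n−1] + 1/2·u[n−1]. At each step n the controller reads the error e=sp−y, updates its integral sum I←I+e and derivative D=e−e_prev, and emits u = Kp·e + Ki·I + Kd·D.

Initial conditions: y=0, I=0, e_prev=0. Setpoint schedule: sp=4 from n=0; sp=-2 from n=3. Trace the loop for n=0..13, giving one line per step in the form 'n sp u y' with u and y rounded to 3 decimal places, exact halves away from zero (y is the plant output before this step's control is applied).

(exact arithmetic carried between steps; '≈' marks a value shown rounded to 6 d.p. or computed from one; I and e_prev carry over from the previous line; the table rounds u and y to 3 d.p., halves away from zero)
n=0: y=0, sp=4, e=sp−y=4; I=4, D=e−e_prev=4; u=0·4+5/4·4+1/2·4=7; next y=3/10·0+1/2·7=3.5
n=1: y=3.5, sp=4, e=sp−y=0.5; I=4.5, D=e−e_prev=-3.5; u=0·0.5+5/4·4.5+1/2·(-3.5)=3.875; next y=3/10·3.5+1/2·3.875=2.9875
n=2: y=2.9875, sp=4, e=sp−y=1.0125; I=5.5125, D=e−e_prev=0.5125; u=0·1.0125+5/4·5.5125+1/2·0.5125=7.146875; next y=3/10·2.9875+1/2·7.146875≈4.469688
n=3: y≈4.469688, sp=-2, e=sp−y≈-6.469688; I≈-0.957188, D=e−e_prev≈-7.482188; u=0·(-6.469688)+5/4·(-0.957188)+1/2·(-7.482188)≈-4.937578; next y=3/10·4.469688+1/2·(-4.937578)≈-1.127883
n=4: y≈-1.127883, sp=-2, e=sp−y≈-0.872117; I≈-1.829305, D=e−e_prev≈5.597570; u=0·(-0.872117)+5/4·(-1.829305)+1/2·5.597570≈0.512154; next y=3/10·(-1.127883)+1/2·0.512154≈-0.082288
n=5: y≈-0.082288, sp=-2, e=sp−y≈-1.917712; I≈-3.747017, D=e−e_prev≈-1.045595; u=0·(-1.917712)+5/4·(-3.747017)+1/2·(-1.045595)≈-5.206569; next y=3/10·(-0.082288)+1/2·(-5.206569)≈-2.627971
n=6: y≈-2.627971, sp=-2, e=sp−y≈0.627971; I≈-3.119046, D=e−e_prev≈2.545683; u=0·0.627971+5/4·(-3.119046)+1/2·2.545683≈-2.625966; next y=3/10·(-2.627971)+1/2·(-2.625966)≈-2.101374
n=7: y≈-2.101374, sp=-2, e=sp−y≈0.101374; I≈-3.017672, D=e−e_prev≈-0.526596; u=0·0.101374+5/4·(-3.017672)+1/2·(-0.526596)≈-4.035388; next y=3/10·(-2.101374)+1/2·(-4.035388)≈-2.648106
n=8: y≈-2.648106, sp=-2, e=sp−y≈0.648106; I≈-2.369566, D=e−e_prev≈0.546732; u=0·0.648106+5/4·(-2.369566)+1/2·0.546732≈-2.688591; next y=3/10·(-2.648106)+1/2·(-2.688591)≈-2.138727
n=9: y≈-2.138727, sp=-2, e=sp−y≈0.138727; I≈-2.230838, D=e−e_prev≈-0.509379; u=0·0.138727+5/4·(-2.230838)+1/2·(-0.509379)≈-3.043237; next y=3/10·(-2.138727)+1/2·(-3.043237)≈-2.163237
n=10: y≈-2.163237, sp=-2, e=sp−y≈0.163237; I≈-2.067601, D=e−e_prev≈0.024509; u=0·0.163237+5/4·(-2.067601)+1/2·0.024509≈-2.572247; next y=3/10·(-2.163237)+1/2·(-2.572247)≈-1.935095
n=11: y≈-1.935095, sp=-2, e=sp−y≈-0.064905; I≈-2.132507, D=e−e_prev≈-0.228142; u=0·(-0.064905)+5/4·(-2.132507)+1/2·(-0.228142)≈-2.779705; next y=3/10·(-1.935095)+1/2·(-2.779705)≈-1.970381
n=12: y≈-1.970381, sp=-2, e=sp−y≈-0.029619; I≈-2.162126, D=e−e_prev≈0.035286; u=0·(-0.029619)+5/4·(-2.162126)+1/2·0.035286≈-2.685015; next y=3/10·(-1.970381)+1/2·(-2.685015)≈-1.933622
n=13: y≈-1.933622, sp=-2, e=sp−y≈-0.066378; I≈-2.228505, D=e−e_prev≈-0.036759; u=0·(-0.066378)+5/4·(-2.228505)+1/2·(-0.036759)≈-2.804010; next y=3/10·(-1.933622)+1/2·(-2.804010)≈-1.982092

0 4 7.000 0.000
1 4 3.875 3.500
2 4 7.147 2.988
3 -2 -4.938 4.470
4 -2 0.512 -1.128
5 -2 -5.207 -0.082
6 -2 -2.626 -2.628
7 -2 -4.035 -2.101
8 -2 -2.689 -2.648
9 -2 -3.043 -2.139
10 -2 -2.572 -2.163
11 -2 -2.780 -1.935
12 -2 -2.685 -1.970
13 -2 -2.804 -1.934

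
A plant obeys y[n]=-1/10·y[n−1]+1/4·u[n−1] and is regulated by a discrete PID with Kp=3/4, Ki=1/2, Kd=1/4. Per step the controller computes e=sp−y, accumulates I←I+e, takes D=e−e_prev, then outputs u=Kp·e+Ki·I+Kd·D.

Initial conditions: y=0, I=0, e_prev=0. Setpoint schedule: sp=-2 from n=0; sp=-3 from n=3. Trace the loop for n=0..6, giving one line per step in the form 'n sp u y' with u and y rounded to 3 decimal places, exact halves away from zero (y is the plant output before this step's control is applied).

0 -2 -3.000 0.000
1 -2 -2.375 -0.750
2 -2 -3.534 -0.519
3 -3 -5.248 -0.832
4 -3 -5.565 -1.229
5 -3 -6.490 -1.268
6 -3 -7.025 -1.496

(exact arithmetic carried between steps; '≈' marks a value shown rounded to 6 d.p. or computed from one; I and e_prev carry over from the previous line; the table rounds u and y to 3 d.p., halves away from zero)
n=0: y=0, sp=-2, e=sp−y=-2; I=-2, D=e−e_prev=-2; u=3/4·(-2)+1/2·(-2)+1/4·(-2)=-3; next y=-1/10·0+1/4·(-3)=-0.75
n=1: y=-0.75, sp=-2, e=sp−y=-1.25; I=-3.25, D=e−e_prev=0.75; u=3/4·(-1.25)+1/2·(-3.25)+1/4·0.75=-2.375; next y=-1/10·(-0.75)+1/4·(-2.375)=-0.51875
n=2: y=-0.51875, sp=-2, e=sp−y=-1.48125; I=-4.73125, D=e−e_prev=-0.23125; u=3/4·(-1.48125)+1/2·(-4.73125)+1/4·(-0.23125)=-3.534375; next y=-1/10·(-0.51875)+1/4·(-3.534375)≈-0.831719
n=3: y≈-0.831719, sp=-3, e=sp−y≈-2.168281; I≈-6.899531, D=e−e_prev≈-0.687031; u=3/4·(-2.168281)+1/2·(-6.899531)+1/4·(-0.687031)≈-5.247734; next y=-1/10·(-0.831719)+1/4·(-5.247734)≈-1.228762
n=4: y≈-1.228762, sp=-3, e=sp−y≈-1.771238; I≈-8.670770, D=e−e_prev≈0.397043; u=3/4·(-1.771238)+1/2·(-8.670770)+1/4·0.397043≈-5.564553; next y=-1/10·(-1.228762)+1/4·(-5.564553)≈-1.268262
n=5: y≈-1.268262, sp=-3, e=sp−y≈-1.731738; I≈-10.402508, D=e−e_prev≈0.039500; u=3/4·(-1.731738)+1/2·(-10.402508)+1/4·0.039500≈-6.490182; next y=-1/10·(-1.268262)+1/4·(-6.490182)≈-1.495719
n=6: y≈-1.495719, sp=-3, e=sp−y≈-1.504281; I≈-11.906788, D=e−e_prev≈0.227457; u=3/4·(-1.504281)+1/2·(-11.906788)+1/4·0.227457≈-7.024740; next y=-1/10·(-1.495719)+1/4·(-7.024740)≈-1.606613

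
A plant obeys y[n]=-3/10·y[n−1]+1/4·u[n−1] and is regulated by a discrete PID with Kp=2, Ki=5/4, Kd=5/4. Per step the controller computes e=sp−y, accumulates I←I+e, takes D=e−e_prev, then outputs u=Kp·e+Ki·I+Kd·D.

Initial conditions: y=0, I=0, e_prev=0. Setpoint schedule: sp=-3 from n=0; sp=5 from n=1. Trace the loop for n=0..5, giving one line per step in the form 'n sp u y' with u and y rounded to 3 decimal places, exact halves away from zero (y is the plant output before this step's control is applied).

(exact arithmetic carried between steps; '≈' marks a value shown rounded to 6 d.p. or computed from one; I and e_prev carry over from the previous line; the table rounds u and y to 3 d.p., halves away from zero)
n=0: y=0, sp=-3, e=sp−y=-3; I=-3, D=e−e_prev=-3; u=2·(-3)+5/4·(-3)+5/4·(-3)=-13.5; next y=-3/10·0+1/4·(-13.5)=-3.375
n=1: y=-3.375, sp=5, e=sp−y=8.375; I=5.375, D=e−e_prev=11.375; u=2·8.375+5/4·5.375+5/4·11.375=37.6875; next y=-3/10·(-3.375)+1/4·37.6875=10.434375
n=2: y=10.434375, sp=5, e=sp−y=-5.434375; I=-0.059375, D=e−e_prev=-13.809375; u=2·(-5.434375)+5/4·(-0.059375)+5/4·(-13.809375)≈-28.204688; next y=-3/10·10.434375+1/4·(-28.204688)≈-10.181484
n=3: y≈-10.181484, sp=5, e=sp−y≈15.181484; I≈15.122109, D=e−e_prev≈20.615859; u=2·15.181484+5/4·15.122109+5/4·20.615859≈75.035430; next y=-3/10·(-10.181484)+1/4·75.035430≈21.813303
n=4: y≈21.813303, sp=5, e=sp−y≈-16.813303; I≈-1.691193, D=e−e_prev≈-31.994787; u=2·(-16.813303)+5/4·(-1.691193)+5/4·(-31.994787)≈-75.734081; next y=-3/10·21.813303+1/4·(-75.734081)≈-25.477511
n=5: y≈-25.477511, sp=5, e=sp−y≈30.477511; I≈28.786318, D=e−e_prev≈47.290814; u=2·30.477511+5/4·28.786318+5/4·47.290814≈156.051437; next y=-3/10·(-25.477511)+1/4·156.051437≈46.656112

0 -3 -13.500 0.000
1 5 37.688 -3.375
2 5 -28.205 10.434
3 5 75.035 -10.181
4 5 -75.734 21.813
5 5 156.051 -25.478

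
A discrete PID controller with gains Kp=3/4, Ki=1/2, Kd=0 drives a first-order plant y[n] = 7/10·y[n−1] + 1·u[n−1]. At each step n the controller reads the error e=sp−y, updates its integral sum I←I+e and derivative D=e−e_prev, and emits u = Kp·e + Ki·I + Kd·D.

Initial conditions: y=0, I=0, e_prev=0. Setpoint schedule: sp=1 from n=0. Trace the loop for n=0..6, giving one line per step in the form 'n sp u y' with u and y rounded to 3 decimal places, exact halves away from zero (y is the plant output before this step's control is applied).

(exact arithmetic carried between steps; '≈' marks a value shown rounded to 6 d.p. or computed from one; I and e_prev carry over from the previous line; the table rounds u and y to 3 d.p., halves away from zero)
n=0: y=0, sp=1, e=sp−y=1; I=1, D=e−e_prev=1; u=3/4·1+1/2·1+0·1=1.25; next y=7/10·0+1·1.25=1.25
n=1: y=1.25, sp=1, e=sp−y=-0.25; I=0.75, D=e−e_prev=-1.25; u=3/4·(-0.25)+1/2·0.75+0·(-1.25)=0.1875; next y=7/10·1.25+1·0.1875=1.0625
n=2: y=1.0625, sp=1, e=sp−y=-0.0625; I=0.6875, D=e−e_prev=0.1875; u=3/4·(-0.0625)+1/2·0.6875+0·0.1875=0.296875; next y=7/10·1.0625+1·0.296875=1.040625
n=3: y=1.040625, sp=1, e=sp−y=-0.040625; I=0.646875, D=e−e_prev=0.021875; u=3/4·(-0.040625)+1/2·0.646875+0·0.021875≈0.292969; next y=7/10·1.040625+1·0.292969≈1.021406
n=4: y≈1.021406, sp=1, e=sp−y≈-0.021406; I≈0.625469, D=e−e_prev≈0.019219; u=3/4·(-0.021406)+1/2·0.625469+0·0.019219≈0.296680; next y=7/10·1.021406+1·0.296680≈1.011664
n=5: y≈1.011664, sp=1, e=sp−y≈-0.011664; I≈0.613805, D=e−e_prev≈0.009742; u=3/4·(-0.011664)+1/2·0.613805+0·0.009742≈0.298154; next y=7/10·1.011664+1·0.298154≈1.006319
n=6: y≈1.006319, sp=1, e=sp−y≈-0.006319; I≈0.607486, D=e−e_prev≈0.005345; u=3/4·(-0.006319)+1/2·0.607486+0·0.005345≈0.299003; next y=7/10·1.006319+1·0.299003≈1.003427

0 1 1.250 0.000
1 1 0.188 1.250
2 1 0.297 1.063
3 1 0.293 1.041
4 1 0.297 1.021
5 1 0.298 1.012
6 1 0.299 1.006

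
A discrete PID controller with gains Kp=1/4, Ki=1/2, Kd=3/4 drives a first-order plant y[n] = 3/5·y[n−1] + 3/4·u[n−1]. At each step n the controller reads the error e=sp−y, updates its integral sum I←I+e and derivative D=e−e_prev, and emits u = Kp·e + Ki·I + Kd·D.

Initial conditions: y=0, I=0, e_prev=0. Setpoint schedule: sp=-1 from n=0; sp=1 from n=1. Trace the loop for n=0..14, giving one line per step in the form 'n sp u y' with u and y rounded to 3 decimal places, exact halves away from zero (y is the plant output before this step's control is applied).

(exact arithmetic carried between steps; '≈' marks a value shown rounded to 6 d.p. or computed from one; I and e_prev carry over from the previous line; the table rounds u and y to 3 d.p., halves away from zero)
n=0: y=0, sp=-1, e=sp−y=-1; I=-1, D=e−e_prev=-1; u=1/4·(-1)+1/2·(-1)+3/4·(-1)=-1.5; next y=3/5·0+3/4·(-1.5)=-1.125
n=1: y=-1.125, sp=1, e=sp−y=2.125; I=1.125, D=e−e_prev=3.125; u=1/4·2.125+1/2·1.125+3/4·3.125=3.4375; next y=3/5·(-1.125)+3/4·3.4375=1.903125
n=2: y=1.903125, sp=1, e=sp−y=-0.903125; I=0.221875, D=e−e_prev=-3.028125; u=1/4·(-0.903125)+1/2·0.221875+3/4·(-3.028125)≈-2.385938; next y=3/5·1.903125+3/4·(-2.385938)≈-0.647578
n=3: y≈-0.647578, sp=1, e=sp−y≈1.647578; I≈1.869453, D=e−e_prev≈2.550703; u=1/4·1.647578+1/2·1.869453+3/4·2.550703≈3.259648; next y=3/5·(-0.647578)+3/4·3.259648≈2.056189
n=4: y≈2.056189, sp=1, e=sp−y≈-1.056189; I≈0.813264, D=e−e_prev≈-2.703768; u=1/4·(-1.056189)+1/2·0.813264+3/4·(-2.703768)≈-1.885241; next y=3/5·2.056189+3/4·(-1.885241)≈-0.180217
n=5: y≈-0.180217, sp=1, e=sp−y≈1.180217; I≈1.993481, D=e−e_prev≈2.236407; u=1/4·1.180217+1/2·1.993481+3/4·2.236407≈2.969100; next y=3/5·(-0.180217)+3/4·2.969100≈2.118694
n=6: y≈2.118694, sp=1, e=sp−y≈-1.118694; I≈0.874786, D=e−e_prev≈-2.298912; u=1/4·(-1.118694)+1/2·0.874786+3/4·(-2.298912)≈-1.566464; next y=3/5·2.118694+3/4·(-1.566464)≈0.096369
n=7: y≈0.096369, sp=1, e=sp−y≈0.903631; I≈1.778418, D=e−e_prev≈2.022326; u=1/4·0.903631+1/2·1.778418+3/4·2.022326≈2.631861; next y=3/5·0.096369+3/4·2.631861≈2.031717
n=8: y≈2.031717, sp=1, e=sp−y≈-1.031717; I≈0.746701, D=e−e_prev≈-1.935349; u=1/4·(-1.031717)+1/2·0.746701+3/4·(-1.935349)≈-1.336090; next y=3/5·2.031717+3/4·(-1.336090)≈0.216963
n=9: y≈0.216963, sp=1, e=sp−y≈0.783037; I≈1.529738, D=e−e_prev≈1.814755; u=1/4·0.783037+1/2·1.529738+3/4·1.814755≈2.321694; next y=3/5·0.216963+3/4·2.321694≈1.871448
n=10: y≈1.871448, sp=1, e=sp−y≈-0.871448; I≈0.658290, D=e−e_prev≈-1.654486; u=1/4·(-0.871448)+1/2·0.658290+3/4·(-1.654486)≈-1.129581; next y=3/5·1.871448+3/4·(-1.129581)≈0.275683
n=11: y≈0.275683, sp=1, e=sp−y≈0.724317; I≈1.382607, D=e−e_prev≈1.595765; u=1/4·0.724317+1/2·1.382607+3/4·1.595765≈2.069207; next y=3/5·0.275683+3/4·2.069207≈1.717315
n=12: y≈1.717315, sp=1, e=sp−y≈-0.717315; I≈0.665292, D=e−e_prev≈-1.441632; u=1/4·(-0.717315)+1/2·0.665292+3/4·(-1.441632)≈-0.927907; next y=3/5·1.717315+3/4·(-0.927907)≈0.334459
n=13: y≈0.334459, sp=1, e=sp−y≈0.665541; I≈1.330833, D=e−e_prev≈1.382856; u=1/4·0.665541+1/2·1.330833+3/4·1.382856≈1.868944; next y=3/5·0.334459+3/4·1.868944≈1.602383
n=14: y≈1.602383, sp=1, e=sp−y≈-0.602383; I≈0.728450, D=e−e_prev≈-1.267924; u=1/4·(-0.602383)+1/2·0.728450+3/4·(-1.267924)≈-0.737314; next y=3/5·1.602383+3/4·(-0.737314)≈0.408444

0 -1 -1.500 0.000
1 1 3.438 -1.125
2 1 -2.386 1.903
3 1 3.260 -0.648
4 1 -1.885 2.056
5 1 2.969 -0.180
6 1 -1.566 2.119
7 1 2.632 0.096
8 1 -1.336 2.032
9 1 2.322 0.217
10 1 -1.130 1.871
11 1 2.069 0.276
12 1 -0.928 1.717
13 1 1.869 0.334
14 1 -0.737 1.602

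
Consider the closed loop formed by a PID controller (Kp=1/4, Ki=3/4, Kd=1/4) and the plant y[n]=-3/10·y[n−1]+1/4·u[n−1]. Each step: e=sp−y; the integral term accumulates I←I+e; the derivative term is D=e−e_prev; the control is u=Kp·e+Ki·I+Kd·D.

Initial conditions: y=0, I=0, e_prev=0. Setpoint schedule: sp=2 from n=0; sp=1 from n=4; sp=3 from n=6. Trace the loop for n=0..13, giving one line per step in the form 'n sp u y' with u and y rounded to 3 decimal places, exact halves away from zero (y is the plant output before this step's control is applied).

0 2 2.500 0.000
1 2 2.719 0.625
2 2 4.072 0.492
3 2 4.697 0.870
4 1 4.335 0.913
5 1 4.790 0.810
6 3 7.226 0.955
7 3 7.589 1.520
8 3 8.939 1.441
9 3 9.637 1.802
10 3 10.543 1.869
11 3 11.150 2.075
12 3 11.783 2.165
13 3 12.268 2.296

(exact arithmetic carried between steps; '≈' marks a value shown rounded to 6 d.p. or computed from one; I and e_prev carry over from the previous line; the table rounds u and y to 3 d.p., halves away from zero)
n=0: y=0, sp=2, e=sp−y=2; I=2, D=e−e_prev=2; u=1/4·2+3/4·2+1/4·2=2.5; next y=-3/10·0+1/4·2.5=0.625
n=1: y=0.625, sp=2, e=sp−y=1.375; I=3.375, D=e−e_prev=-0.625; u=1/4·1.375+3/4·3.375+1/4·(-0.625)=2.71875; next y=-3/10·0.625+1/4·2.71875≈0.492188
n=2: y≈0.492188, sp=2, e=sp−y≈1.507813; I≈4.882813, D=e−e_prev≈0.132813; u=1/4·1.507813+3/4·4.882813+1/4·0.132813≈4.072266; next y=-3/10·0.492188+1/4·4.072266≈0.870410
n=3: y≈0.870410, sp=2, e=sp−y≈1.129590; I≈6.012402, D=e−e_prev≈-0.378223; u=1/4·1.129590+3/4·6.012402+1/4·(-0.378223)≈4.697144; next y=-3/10·0.870410+1/4·4.697144≈0.913163
n=4: y≈0.913163, sp=1, e=sp−y≈0.086837; I≈6.099240, D=e−e_prev≈-1.042753; u=1/4·0.086837+3/4·6.099240+1/4·(-1.042753)≈4.335451; next y=-3/10·0.913163+1/4·4.335451≈0.809914
n=5: y≈0.809914, sp=1, e=sp−y≈0.190086; I≈6.289326, D=e−e_prev≈0.103249; u=1/4·0.190086+3/4·6.289326+1/4·0.103249≈4.790328; next y=-3/10·0.809914+1/4·4.790328≈0.954608
n=6: y≈0.954608, sp=3, e=sp−y≈2.045392; I≈8.334718, D=e−e_prev≈1.855306; u=1/4·2.045392+3/4·8.334718+1/4·1.855306≈7.226213; next y=-3/10·0.954608+1/4·7.226213≈1.520171
n=7: y≈1.520171, sp=3, e=sp−y≈1.479829; I≈9.814547, D=e−e_prev≈-0.565563; u=1/4·1.479829+3/4·9.814547+1/4·(-0.565563)≈7.589477; next y=-3/10·1.520171+1/4·7.589477≈1.441318
n=8: y≈1.441318, sp=3, e=sp−y≈1.558682; I≈11.373229, D=e−e_prev≈0.078853; u=1/4·1.558682+3/4·11.373229+1/4·0.078853≈8.939306; next y=-3/10·1.441318+1/4·8.939306≈1.802431
n=9: y≈1.802431, sp=3, e=sp−y≈1.197569; I≈12.570798, D=e−e_prev≈-0.361113; u=1/4·1.197569+3/4·12.570798+1/4·(-0.361113)≈9.637212; next y=-3/10·1.802431+1/4·9.637212≈1.868574
n=10: y≈1.868574, sp=3, e=sp−y≈1.131426; I≈13.702224, D=e−e_prev≈-0.066143; u=1/4·1.131426+3/4·13.702224+1/4·(-0.066143)≈10.542989; next y=-3/10·1.868574+1/4·10.542989≈2.075175
n=11: y≈2.075175, sp=3, e=sp−y≈0.924825; I≈14.627049, D=e−e_prev≈-0.206601; u=1/4·0.924825+3/4·14.627049+1/4·(-0.206601)≈11.149843; next y=-3/10·2.075175+1/4·11.149843≈2.164908
n=12: y≈2.164908, sp=3, e=sp−y≈0.835092; I≈15.462141, D=e−e_prev≈-0.089733; u=1/4·0.835092+3/4·15.462141+1/4·(-0.089733)≈11.782945; next y=-3/10·2.164908+1/4·11.782945≈2.296264
n=13: y≈2.296264, sp=3, e=sp−y≈0.703736; I≈16.165877, D=e−e_prev≈-0.131356; u=1/4·0.703736+3/4·16.165877+1/4·(-0.131356)≈12.267503; next y=-3/10·2.296264+1/4·12.267503≈2.377997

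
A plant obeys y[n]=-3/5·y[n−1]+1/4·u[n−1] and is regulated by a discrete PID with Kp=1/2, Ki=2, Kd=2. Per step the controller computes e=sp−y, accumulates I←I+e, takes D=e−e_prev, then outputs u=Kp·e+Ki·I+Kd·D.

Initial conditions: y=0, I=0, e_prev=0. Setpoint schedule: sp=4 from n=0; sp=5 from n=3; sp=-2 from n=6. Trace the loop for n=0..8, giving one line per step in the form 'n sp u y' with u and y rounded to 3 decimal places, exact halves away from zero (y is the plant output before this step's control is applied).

(exact arithmetic carried between steps; '≈' marks a value shown rounded to 6 d.p. or computed from one; I and e_prev carry over from the previous line; the table rounds u and y to 3 d.p., halves away from zero)
n=0: y=0, sp=4, e=sp−y=4; I=4, D=e−e_prev=4; u=1/2·4+2·4+2·4=18; next y=-3/5·0+1/4·18=4.5
n=1: y=4.5, sp=4, e=sp−y=-0.5; I=3.5, D=e−e_prev=-4.5; u=1/2·(-0.5)+2·3.5+2·(-4.5)=-2.25; next y=-3/5·4.5+1/4·(-2.25)=-3.2625
n=2: y=-3.2625, sp=4, e=sp−y=7.2625; I=10.7625, D=e−e_prev=7.7625; u=1/2·7.2625+2·10.7625+2·7.7625=40.68125; next y=-3/5·(-3.2625)+1/4·40.68125≈12.127813
n=3: y≈12.127813, sp=5, e=sp−y≈-7.127813; I≈3.634688, D=e−e_prev≈-14.390313; u=1/2·(-7.127813)+2·3.634688+2·(-14.390313)≈-25.075156; next y=-3/5·12.127813+1/4·(-25.075156)≈-13.545477
n=4: y≈-13.545477, sp=5, e=sp−y≈18.545477; I≈22.180164, D=e−e_prev≈25.673289; u=1/2·18.545477+2·22.180164+2·25.673289≈104.979645; next y=-3/5·(-13.545477)+1/4·104.979645≈34.372197
n=5: y≈34.372197, sp=5, e=sp−y≈-29.372197; I≈-7.192033, D=e−e_prev≈-47.917674; u=1/2·(-29.372197)+2·(-7.192033)+2·(-47.917674)≈-124.905512; next y=-3/5·34.372197+1/4·(-124.905512)≈-51.849696
n=6: y≈-51.849696, sp=-2, e=sp−y≈49.849696; I≈42.657663, D=e−e_prev≈79.221893; u=1/2·49.849696+2·42.657663+2·79.221893≈268.683961; next y=-3/5·(-51.849696)+1/4·268.683961≈98.280808
n=7: y≈98.280808, sp=-2, e=sp−y≈-100.280808; I≈-57.623145, D=e−e_prev≈-150.130504; u=1/2·(-100.280808)+2·(-57.623145)+2·(-150.130504)≈-465.647702; next y=-3/5·98.280808+1/4·(-465.647702)≈-175.380410
n=8: y≈-175.380410, sp=-2, e=sp−y≈173.380410; I≈115.757265, D=e−e_prev≈273.661218; u=1/2·173.380410+2·115.757265+2·273.661218≈865.527173; next y=-3/5·(-175.380410)+1/4·865.527173≈321.610039

0 4 18.000 0.000
1 4 -2.250 4.500
2 4 40.681 -3.263
3 5 -25.075 12.128
4 5 104.980 -13.545
5 5 -124.906 34.372
6 -2 268.684 -51.850
7 -2 -465.648 98.281
8 -2 865.527 -175.380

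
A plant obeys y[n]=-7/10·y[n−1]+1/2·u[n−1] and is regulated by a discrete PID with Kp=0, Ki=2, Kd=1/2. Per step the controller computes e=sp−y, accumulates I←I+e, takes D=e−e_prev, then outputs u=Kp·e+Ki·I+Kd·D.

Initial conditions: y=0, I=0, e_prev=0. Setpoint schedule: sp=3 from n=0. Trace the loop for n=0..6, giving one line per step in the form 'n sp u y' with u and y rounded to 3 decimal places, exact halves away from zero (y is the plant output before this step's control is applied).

0 3 7.500 0.000
1 3 2.625 3.750
2 3 15.656 -1.313
3 3 -3.398 8.747
4 3 31.560 -7.822
5 3 -27.774 21.255
6 3 75.307 -28.766

(exact arithmetic carried between steps; '≈' marks a value shown rounded to 6 d.p. or computed from one; I and e_prev carry over from the previous line; the table rounds u and y to 3 d.p., halves away from zero)
n=0: y=0, sp=3, e=sp−y=3; I=3, D=e−e_prev=3; u=0·3+2·3+1/2·3=7.5; next y=-7/10·0+1/2·7.5=3.75
n=1: y=3.75, sp=3, e=sp−y=-0.75; I=2.25, D=e−e_prev=-3.75; u=0·(-0.75)+2·2.25+1/2·(-3.75)=2.625; next y=-7/10·3.75+1/2·2.625=-1.3125
n=2: y=-1.3125, sp=3, e=sp−y=4.3125; I=6.5625, D=e−e_prev=5.0625; u=0·4.3125+2·6.5625+1/2·5.0625=15.65625; next y=-7/10·(-1.3125)+1/2·15.65625=8.746875
n=3: y=8.746875, sp=3, e=sp−y=-5.746875; I=0.815625, D=e−e_prev=-10.059375; u=0·(-5.746875)+2·0.815625+1/2·(-10.059375)≈-3.398438; next y=-7/10·8.746875+1/2·(-3.398438)≈-7.822031
n=4: y≈-7.822031, sp=3, e=sp−y≈10.822031; I≈11.637656, D=e−e_prev≈16.568906; u=0·10.822031+2·11.637656+1/2·16.568906≈31.559766; next y=-7/10·(-7.822031)+1/2·31.559766≈21.255305
n=5: y≈21.255305, sp=3, e=sp−y≈-18.255305; I≈-6.617648, D=e−e_prev≈-29.077336; u=0·(-18.255305)+2·(-6.617648)+1/2·(-29.077336)≈-27.773965; next y=-7/10·21.255305+1/2·(-27.773965)≈-28.765696
n=6: y≈-28.765696, sp=3, e=sp−y≈31.765696; I≈25.148047, D=e−e_prev≈50.021000; u=0·31.765696+2·25.148047+1/2·50.021000≈75.306595; next y=-7/10·(-28.765696)+1/2·75.306595≈57.789284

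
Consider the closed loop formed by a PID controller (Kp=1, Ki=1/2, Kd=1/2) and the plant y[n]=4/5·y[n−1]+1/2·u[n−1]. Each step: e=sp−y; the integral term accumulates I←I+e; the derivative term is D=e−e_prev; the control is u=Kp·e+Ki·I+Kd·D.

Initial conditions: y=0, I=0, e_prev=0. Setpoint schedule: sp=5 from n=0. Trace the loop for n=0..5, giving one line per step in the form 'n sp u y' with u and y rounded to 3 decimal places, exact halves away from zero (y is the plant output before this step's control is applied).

0 5 10.000 0.000
1 5 0.000 5.000
2 5 4.500 4.000
3 5 1.600 5.450
4 5 2.680 5.160
5 5 1.839 5.468

(exact arithmetic carried between steps; '≈' marks a value shown rounded to 6 d.p. or computed from one; I and e_prev carry over from the previous line; the table rounds u and y to 3 d.p., halves away from zero)
n=0: y=0, sp=5, e=sp−y=5; I=5, D=e−e_prev=5; u=1·5+1/2·5+1/2·5=10; next y=4/5·0+1/2·10=5
n=1: y=5, sp=5, e=sp−y=0; I=5, D=e−e_prev=-5; u=1·0+1/2·5+1/2·(-5)=0; next y=4/5·5+1/2·0=4
n=2: y=4, sp=5, e=sp−y=1; I=6, D=e−e_prev=1; u=1·1+1/2·6+1/2·1=4.5; next y=4/5·4+1/2·4.5=5.45
n=3: y=5.45, sp=5, e=sp−y=-0.45; I=5.55, D=e−e_prev=-1.45; u=1·(-0.45)+1/2·5.55+1/2·(-1.45)=1.6; next y=4/5·5.45+1/2·1.6=5.16
n=4: y=5.16, sp=5, e=sp−y=-0.16; I=5.39, D=e−e_prev=0.29; u=1·(-0.16)+1/2·5.39+1/2·0.29=2.68; next y=4/5·5.16+1/2·2.68=5.468
n=5: y=5.468, sp=5, e=sp−y=-0.468; I=4.922, D=e−e_prev=-0.308; u=1·(-0.468)+1/2·4.922+1/2·(-0.308)=1.839; next y=4/5·5.468+1/2·1.839=5.2939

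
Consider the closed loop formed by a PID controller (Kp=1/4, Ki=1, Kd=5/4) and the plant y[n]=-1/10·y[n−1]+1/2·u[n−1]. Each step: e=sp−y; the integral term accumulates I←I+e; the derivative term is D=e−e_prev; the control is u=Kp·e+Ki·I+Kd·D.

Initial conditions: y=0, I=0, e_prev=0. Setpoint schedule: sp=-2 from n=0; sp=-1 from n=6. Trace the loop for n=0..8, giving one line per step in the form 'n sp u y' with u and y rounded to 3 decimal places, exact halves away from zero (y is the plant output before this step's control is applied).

0 -2 -5.000 0.000
1 -2 1.750 -2.500
2 -2 -9.938 1.125
3 -2 6.984 -5.081
4 -2 -20.396 4.000
5 -2 21.452 -10.598
6 -1 -41.658 11.786
7 -1 56.769 -22.007
8 -1 -95.946 30.585

(exact arithmetic carried between steps; '≈' marks a value shown rounded to 6 d.p. or computed from one; I and e_prev carry over from the previous line; the table rounds u and y to 3 d.p., halves away from zero)
n=0: y=0, sp=-2, e=sp−y=-2; I=-2, D=e−e_prev=-2; u=1/4·(-2)+1·(-2)+5/4·(-2)=-5; next y=-1/10·0+1/2·(-5)=-2.5
n=1: y=-2.5, sp=-2, e=sp−y=0.5; I=-1.5, D=e−e_prev=2.5; u=1/4·0.5+1·(-1.5)+5/4·2.5=1.75; next y=-1/10·(-2.5)+1/2·1.75=1.125
n=2: y=1.125, sp=-2, e=sp−y=-3.125; I=-4.625, D=e−e_prev=-3.625; u=1/4·(-3.125)+1·(-4.625)+5/4·(-3.625)=-9.9375; next y=-1/10·1.125+1/2·(-9.9375)=-5.08125
n=3: y=-5.08125, sp=-2, e=sp−y=3.08125; I=-1.54375, D=e−e_prev=6.20625; u=1/4·3.08125+1·(-1.54375)+5/4·6.20625=6.984375; next y=-1/10·(-5.08125)+1/2·6.984375≈4.000313
n=4: y≈4.000313, sp=-2, e=sp−y≈-6.000313; I≈-7.544063, D=e−e_prev≈-9.081563; u=1/4·(-6.000313)+1·(-7.544063)+5/4·(-9.081563)≈-20.396094; next y=-1/10·4.000313+1/2·(-20.396094)≈-10.598078
n=5: y≈-10.598078, sp=-2, e=sp−y≈8.598078; I≈1.054016, D=e−e_prev≈14.598391; u=1/4·8.598078+1·1.054016+5/4·14.598391≈21.451523; next y=-1/10·(-10.598078)+1/2·21.451523≈11.785570
n=6: y≈11.785570, sp=-1, e=sp−y≈-12.785570; I≈-11.731554, D=e−e_prev≈-21.383648; u=1/4·(-12.785570)+1·(-11.731554)+5/4·(-21.383648)≈-41.657506; next y=-1/10·11.785570+1/2·(-41.657506)≈-22.007310
n=7: y≈-22.007310, sp=-1, e=sp−y≈21.007310; I≈9.275756, D=e−e_prev≈33.792879; u=1/4·21.007310+1·9.275756+5/4·33.792879≈56.768683; next y=-1/10·(-22.007310)+1/2·56.768683≈30.585072
n=8: y≈30.585072, sp=-1, e=sp−y≈-31.585072; I≈-22.309316, D=e−e_prev≈-52.592382; u=1/4·(-31.585072)+1·(-22.309316)+5/4·(-52.592382)≈-95.946062; next y=-1/10·30.585072+1/2·(-95.946062)≈-51.031538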